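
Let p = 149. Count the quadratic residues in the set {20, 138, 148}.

2

(20/149) = +1 → QR.
(138/149) = -1 → non-residue.
(148/149) = +1 → QR.
Total quadratic residues among the 3: 2.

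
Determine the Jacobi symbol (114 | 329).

Pull out 2: since 329 ≡ 1 (mod 8), (2/329) = +1.
Reciprocity: 57 ≡ 1 and 329 ≡ 1 (mod 4), so (57/329) = +(329/57).
Reduce top mod 57: now compute (44/57).
Pull out 2^2: since 57 ≡ 1 (mod 8), (2/57) = +1, so (2/57)^2 = +1.
Reciprocity: 11 ≡ 3 and 57 ≡ 1 (mod 4), so (11/57) = +(57/11).
Reduce top mod 11: now compute (2/11).
Pull out 2: since 11 ≡ 3 (mod 8), (2/11) = -1.
Reached (1/11) = 1. Collecting the sign flips along the way, the symbol is -1.

-1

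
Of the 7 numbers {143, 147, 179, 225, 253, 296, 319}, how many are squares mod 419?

(143/419) = -1 → non-residue.
(147/419) = +1 → QR.
(179/419) = -1 → non-residue.
(225/419) = +1 → QR.
(253/419) = -1 → non-residue.
(296/419) = -1 → non-residue.
(319/419) = -1 → non-residue.
Total quadratic residues among the 7: 2.

2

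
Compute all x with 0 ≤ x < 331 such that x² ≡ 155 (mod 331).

157, 174

Since 331 ≡ 3 (mod 4), a square root of 155 is 155^((331+1)/4) = 155^83 mod 331.
Repeated squaring: 155^2≡193, 155^4≡177, 155^8≡215, 155^16≡216, 155^32≡316, 155^64≡225 (mod 331).
155^83 = 155^(64+16+2+1) ≡ 157 (mod 331).
Check: 157² = 24649 ≡ 155 (mod 331). The two roots are 157 and 174.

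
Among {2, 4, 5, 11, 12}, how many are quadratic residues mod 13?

2

(2/13) = -1 → non-residue.
(4/13) = +1 → QR.
(5/13) = -1 → non-residue.
(11/13) = -1 → non-residue.
(12/13) = +1 → QR.
Total quadratic residues among the 5: 2.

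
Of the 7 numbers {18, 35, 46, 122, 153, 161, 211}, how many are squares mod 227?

2

(18/227) = -1 → non-residue.
(35/227) = -1 → non-residue.
(46/227) = -1 → non-residue.
(122/227) = +1 → QR.
(153/227) = -1 → non-residue.
(161/227) = +1 → QR.
(211/227) = -1 → non-residue.
Total quadratic residues among the 7: 2.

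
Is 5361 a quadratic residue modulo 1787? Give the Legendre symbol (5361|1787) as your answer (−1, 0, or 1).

First reduce: 5361 ≡ 0 (mod 1787).
Top reduces to 0: gcd > 1, so the symbol is 0.

0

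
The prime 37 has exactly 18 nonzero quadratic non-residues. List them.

2 5 6 8 13 14 15 17 18 19 20 22 23 24 29 31 32 35

Square k = 1,…,18 (k and 37−k give the same square):
1²=1, 2²=4, 3²=9, 4²=16, 5²=25, 6²=36, 7²≡12, 8²≡27, 9²≡7, 10²≡26, 11²≡10, 12²≡33, 13²≡21, 14²≡11, 15²≡3, 16²≡34, 17²≡30, 18²≡28 (mod 37).
The residues are {1, 3, 4, 7, 9, 10, 11, 12, 16, 21, 25, 26, 27, 28, 30, 33, 34, 36}; the non-residues are the remaining 18 nonzero classes.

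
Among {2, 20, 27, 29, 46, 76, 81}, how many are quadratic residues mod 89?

3

(2/89) = +1 → QR.
(20/89) = +1 → QR.
(27/89) = -1 → non-residue.
(29/89) = -1 → non-residue.
(46/89) = -1 → non-residue.
(76/89) = -1 → non-residue.
(81/89) = +1 → QR.
Total quadratic residues among the 7: 3.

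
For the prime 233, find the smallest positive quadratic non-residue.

3

(2/233) = +1, so 2 is a residue.
(3/233) = −1, so 3 is the smallest positive non-residue mod 233.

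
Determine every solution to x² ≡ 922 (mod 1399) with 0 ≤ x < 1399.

Since 1399 ≡ 3 (mod 4), a square root of 922 is 922^((1399+1)/4) = 922^350 mod 1399.
Repeated squaring: 922^2≡891, 922^4≡648, 922^8≡204, 922^16≡1045, 922^32≡805, 922^64≡288, 922^128≡403, 922^256≡125 (mod 1399).
922^350 = 922^(256+64+16+8+4+2) ≡ 1182 (mod 1399).
Check: 1182² = 1397124 ≡ 922 (mod 1399). The two roots are 217 and 1182.

217, 1182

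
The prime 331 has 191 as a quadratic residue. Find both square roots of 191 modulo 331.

Since 331 ≡ 3 (mod 4), a square root of 191 is 191^((331+1)/4) = 191^83 mod 331.
Repeated squaring: 191^2≡71, 191^4≡76, 191^8≡149, 191^16≡24, 191^32≡245, 191^64≡114 (mod 331).
191^83 = 191^(64+16+2+1) ≡ 113 (mod 331).
Check: 113² = 12769 ≡ 191 (mod 331). The two roots are 113 and 218.

113, 218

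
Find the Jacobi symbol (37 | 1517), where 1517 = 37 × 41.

Reciprocity: 37 ≡ 1 and 1517 ≡ 1 (mod 4), so (37/1517) = +(1517/37).
Reduce top mod 37: now compute (0/37).
Top reduces to 0: gcd > 1, so the symbol is 0.

0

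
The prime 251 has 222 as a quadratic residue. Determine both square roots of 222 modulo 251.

67, 184

Since 251 ≡ 3 (mod 4), a square root of 222 is 222^((251+1)/4) = 222^63 mod 251.
Repeated squaring: 222^2≡88, 222^4≡214, 222^8≡114, 222^16≡195, 222^32≡124 (mod 251).
222^63 = 222^(32+16+8+4+2+1) ≡ 67 (mod 251).
Check: 67² = 4489 ≡ 222 (mod 251). The two roots are 67 and 184.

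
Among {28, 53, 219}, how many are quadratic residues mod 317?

(28/317) = +1 → QR.
(53/317) = +1 → QR.
(219/317) = -1 → non-residue.
Total quadratic residues among the 3: 2.

2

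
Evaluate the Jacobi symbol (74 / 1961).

0

Pull out 2: since 1961 ≡ 1 (mod 8), (2/1961) = +1.
Reciprocity: 37 ≡ 1 and 1961 ≡ 1 (mod 4), so (37/1961) = +(1961/37).
Reduce top mod 37: now compute (0/37).
Top reduces to 0: gcd > 1, so the symbol is 0.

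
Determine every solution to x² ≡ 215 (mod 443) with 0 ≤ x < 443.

102, 341

Since 443 ≡ 3 (mod 4), a square root of 215 is 215^((443+1)/4) = 215^111 mod 443.
Repeated squaring: 215^2≡153, 215^4≡373, 215^8≡27, 215^16≡286, 215^32≡284, 215^64≡30 (mod 443).
215^111 = 215^(64+32+8+4+2+1) ≡ 341 (mod 443).
Check: 341² = 116281 ≡ 215 (mod 443). The two roots are 102 and 341.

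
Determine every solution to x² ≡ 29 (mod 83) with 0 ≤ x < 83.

19, 64

Since 83 ≡ 3 (mod 4), a square root of 29 is 29^((83+1)/4) = 29^21 mod 83.
Repeated squaring: 29^2≡11, 29^4≡38, 29^8≡33, 29^16≡10 (mod 83).
29^21 = 29^(16+4+1) ≡ 64 (mod 83).
Check: 64² = 4096 ≡ 29 (mod 83). The two roots are 19 and 64.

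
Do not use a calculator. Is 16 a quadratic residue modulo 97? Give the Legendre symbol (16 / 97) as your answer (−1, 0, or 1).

1

Euler's criterion: (16/97) ≡ 16^48 (mod 97).
16^2 ≡ 62 (mod 97)
16^4 ≡ 61 (mod 97)
16^8 ≡ 35 (mod 97)
16^16 ≡ 61 (mod 97)
16^32 ≡ 35 (mod 97)
16^48 = 16^(32+16) ≡ 1 (mod 97).
Result is 1, so (16/97) = 1.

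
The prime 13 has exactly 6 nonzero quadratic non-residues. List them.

2 5 6 7 8 11

Square k = 1,…,6 (k and 13−k give the same square):
1²=1, 2²=4, 3²=9, 4²≡3, 5²≡12, 6²≡10 (mod 13).
The residues are {1, 3, 4, 9, 10, 12}; the non-residues are the remaining 6 nonzero classes.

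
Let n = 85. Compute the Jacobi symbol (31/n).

-1

Reciprocity: 31 ≡ 3 and 85 ≡ 1 (mod 4), so (31/85) = +(85/31).
Reduce top mod 31: now compute (23/31).
Reciprocity: 23 ≡ 3 and 31 ≡ 3 (mod 4), so (23/31) = −(31/23).
Reduce top mod 23: now compute (8/23).
Pull out 2^3: since 23 ≡ 7 (mod 8), (2/23) = +1, so (2/23)^3 = +1.
Reached (1/23) = 1. Collecting the sign flips along the way, the symbol is -1.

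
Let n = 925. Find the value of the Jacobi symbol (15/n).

Reciprocity: 15 ≡ 3 and 925 ≡ 1 (mod 4), so (15/925) = +(925/15).
Reduce top mod 15: now compute (10/15).
Pull out 2: since 15 ≡ 7 (mod 8), (2/15) = +1.
Reciprocity: 5 ≡ 1 and 15 ≡ 3 (mod 4), so (5/15) = +(15/5).
Reduce top mod 5: now compute (0/5).
Top reduces to 0: gcd > 1, so the symbol is 0.

0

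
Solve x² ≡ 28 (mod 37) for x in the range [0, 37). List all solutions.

18, 19

37 ≡ 1 (mod 4), so we find a root by search.
Trying successive values, 18² = 324 ≡ 28 (mod 37). The other root is 37 − 18 = 19.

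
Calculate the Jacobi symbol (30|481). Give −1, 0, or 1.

Pull out 2: since 481 ≡ 1 (mod 8), (2/481) = +1.
Reciprocity: 15 ≡ 3 and 481 ≡ 1 (mod 4), so (15/481) = +(481/15).
Reduce top mod 15: now compute (1/15).
Reached (1/15) = 1. Collecting the sign flips along the way, the symbol is +1.

1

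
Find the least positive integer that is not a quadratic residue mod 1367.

5

(2/1367) = +1, so 2 is a residue.
(3/1367) = +1, so 3 is a residue.
(4/1367) = +1, so 4 is a residue.
(5/1367) = −1, so 5 is the smallest positive non-residue mod 1367.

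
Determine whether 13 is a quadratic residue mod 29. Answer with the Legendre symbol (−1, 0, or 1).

Euler's criterion: (13/29) ≡ 13^14 (mod 29).
13^2 ≡ 24 (mod 29)
13^4 ≡ 25 (mod 29)
13^8 ≡ 16 (mod 29)
13^14 = 13^(8+4+2) ≡ 1 (mod 29).
Result is 1, so (13/29) = 1.

1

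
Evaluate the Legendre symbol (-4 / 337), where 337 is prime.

Euler's criterion: (-4/337) ≡ 333^168 (mod 337).
333^2 ≡ 16 (mod 337)
333^4 ≡ 256 (mod 337)
333^8 ≡ 158 (mod 337)
333^16 ≡ 26 (mod 337)
333^32 ≡ 2 (mod 337)
333^64 ≡ 4 (mod 337)
333^128 ≡ 16 (mod 337)
333^168 = 333^(128+32+8) ≡ 1 (mod 337).
Result is 1, so (-4/337) = 1.

1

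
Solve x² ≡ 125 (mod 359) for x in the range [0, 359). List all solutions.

22, 337

Since 359 ≡ 3 (mod 4), a square root of 125 is 125^((359+1)/4) = 125^90 mod 359.
Repeated squaring: 125^2≡188, 125^4≡162, 125^8≡37, 125^16≡292, 125^32≡181, 125^64≡92 (mod 359).
125^90 = 125^(64+16+8+2) ≡ 22 (mod 359).
Check: 22² = 484 ≡ 125 (mod 359). The two roots are 22 and 337.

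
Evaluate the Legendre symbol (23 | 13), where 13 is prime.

First reduce: 23 ≡ 10 (mod 13).
Pull out 2: since 13 ≡ 5 (mod 8), (2/13) = -1.
Reciprocity: 5 ≡ 1 and 13 ≡ 1 (mod 4), so (5/13) = +(13/5).
Reduce top mod 5: now compute (3/5).
Reciprocity: 3 ≡ 3 and 5 ≡ 1 (mod 4), so (3/5) = +(5/3).
Reduce top mod 3: now compute (2/3).
Pull out 2: since 3 ≡ 3 (mod 8), (2/3) = -1.
Reached (1/3) = 1. Collecting the sign flips along the way, the symbol is +1.

1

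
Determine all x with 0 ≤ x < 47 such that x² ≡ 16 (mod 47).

4, 43

Since 47 ≡ 3 (mod 4), a square root of 16 is 16^((47+1)/4) = 16^12 mod 47.
Repeated squaring: 16^2≡21, 16^4≡18, 16^8≡42 (mod 47).
16^12 = 16^(8+4) ≡ 4 (mod 47).
Check: 4² = 16 ≡ 16 (mod 47). The two roots are 4 and 43.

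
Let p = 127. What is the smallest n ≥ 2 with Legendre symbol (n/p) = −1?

(2/127) = +1, so 2 is a residue.
(3/127) = −1, so 3 is the smallest positive non-residue mod 127.

3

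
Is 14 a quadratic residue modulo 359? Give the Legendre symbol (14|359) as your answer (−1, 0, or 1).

Pull out 2: since 359 ≡ 7 (mod 8), (2/359) = +1.
Reciprocity: 7 ≡ 3 and 359 ≡ 3 (mod 4), so (7/359) = −(359/7).
Reduce top mod 7: now compute (2/7).
Pull out 2: since 7 ≡ 7 (mod 8), (2/7) = +1.
Reached (1/7) = 1. Collecting the sign flips along the way, the symbol is -1.

-1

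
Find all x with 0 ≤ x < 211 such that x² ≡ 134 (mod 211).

Since 211 ≡ 3 (mod 4), a square root of 134 is 134^((211+1)/4) = 134^53 mod 211.
Repeated squaring: 134^2≡21, 134^4≡19, 134^8≡150, 134^16≡134, 134^32≡21 (mod 211).
134^53 = 134^(32+16+4+1) ≡ 150 (mod 211).
Check: 150² = 22500 ≡ 134 (mod 211). The two roots are 61 and 150.

61, 150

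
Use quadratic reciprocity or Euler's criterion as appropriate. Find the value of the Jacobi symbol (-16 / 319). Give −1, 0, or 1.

First reduce: -16 ≡ 303 (mod 319).
Reciprocity: 303 ≡ 3 and 319 ≡ 3 (mod 4), so (303/319) = −(319/303).
Reduce top mod 303: now compute (16/303).
Pull out 2^4: since 303 ≡ 7 (mod 8), (2/303) = +1, so (2/303)^4 = +1.
Reached (1/303) = 1. Collecting the sign flips along the way, the symbol is -1.

-1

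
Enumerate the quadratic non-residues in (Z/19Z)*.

2, 3, 8, 10, 12, 13, 14, 15, 18

Square k = 1,…,9 (k and 19−k give the same square):
1²=1, 2²=4, 3²=9, 4²=16, 5²≡6, 6²≡17, 7²≡11, 8²≡7, 9²≡5 (mod 19).
The residues are {1, 4, 5, 6, 7, 9, 11, 16, 17}; the non-residues are the remaining 9 nonzero classes.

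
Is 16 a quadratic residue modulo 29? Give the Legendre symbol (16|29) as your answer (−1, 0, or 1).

1

Pull out 2^4: since 29 ≡ 5 (mod 8), (2/29) = -1, so (2/29)^4 = +1.
Reached (1/29) = 1. Collecting the sign flips along the way, the symbol is +1.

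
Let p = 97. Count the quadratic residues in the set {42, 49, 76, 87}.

1

(42/97) = -1 → non-residue.
(49/97) = +1 → QR.
(76/97) = -1 → non-residue.
(87/97) = -1 → non-residue.
Total quadratic residues among the 4: 1.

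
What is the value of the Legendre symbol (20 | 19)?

1

Euler's criterion: (20/19) ≡ 1^9 (mod 19).
1^2 ≡ 1 (mod 19)
1^4 ≡ 1 (mod 19)
1^8 ≡ 1 (mod 19)
1^9 = 1^(8+1) ≡ 1 (mod 19).
Result is 1, so (20/19) = 1.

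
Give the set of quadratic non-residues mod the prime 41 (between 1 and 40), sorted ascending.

3, 6, 7, 11, 12, 13, 14, 15, 17, 19, 22, 24, 26, 27, 28, 29, 30, 34, 35, 38

Square k = 1,…,20 (k and 41−k give the same square):
1²=1, 2²=4, 3²=9, 4²=16, 5²=25, 6²=36, 7²≡8, 8²≡23, 9²≡40, 10²≡18, 11²≡39, 12²≡21, 13²≡5, 14²≡32, 15²≡20, 16²≡10, 17²≡2, 18²≡37, 19²≡33, 20²≡31 (mod 41).
The residues are {1, 2, 4, 5, 8, 9, 10, 16, 18, 20, 21, 23, 25, 31, 32, 33, 36, 37, 39, 40}; the non-residues are the remaining 20 nonzero classes.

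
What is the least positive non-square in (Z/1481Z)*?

(2/1481) = +1, so 2 is a residue.
(3/1481) = −1, so 3 is the smallest positive non-residue mod 1481.

3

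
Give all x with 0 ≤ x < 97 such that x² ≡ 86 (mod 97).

97 ≡ 1 (mod 4), so we find a root by search.
Trying successive values, 38² = 1444 ≡ 86 (mod 97). The other root is 97 − 38 = 59.

38, 59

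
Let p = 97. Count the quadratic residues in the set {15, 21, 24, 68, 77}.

(15/97) = -1 → non-residue.
(21/97) = -1 → non-residue.
(24/97) = +1 → QR.
(68/97) = -1 → non-residue.
(77/97) = -1 → non-residue.
Total quadratic residues among the 5: 1.

1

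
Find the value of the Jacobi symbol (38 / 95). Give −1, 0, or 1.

0

Pull out 2: since 95 ≡ 7 (mod 8), (2/95) = +1.
Reciprocity: 19 ≡ 3 and 95 ≡ 3 (mod 4), so (19/95) = −(95/19).
Reduce top mod 19: now compute (0/19).
Top reduces to 0: gcd > 1, so the symbol is 0.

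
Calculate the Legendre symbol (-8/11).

1

First reduce: -8 ≡ 3 (mod 11).
Reciprocity: 3 ≡ 3 and 11 ≡ 3 (mod 4), so (3/11) = −(11/3).
Reduce top mod 3: now compute (2/3).
Pull out 2: since 3 ≡ 3 (mod 8), (2/3) = -1.
Reached (1/3) = 1. Collecting the sign flips along the way, the symbol is +1.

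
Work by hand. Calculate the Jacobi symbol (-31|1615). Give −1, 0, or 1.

First reduce: -31 ≡ 1584 (mod 1615).
Pull out 2^4: since 1615 ≡ 7 (mod 8), (2/1615) = +1, so (2/1615)^4 = +1.
Reciprocity: 99 ≡ 3 and 1615 ≡ 3 (mod 4), so (99/1615) = −(1615/99).
Reduce top mod 99: now compute (31/99).
Reciprocity: 31 ≡ 3 and 99 ≡ 3 (mod 4), so (31/99) = −(99/31).
Reduce top mod 31: now compute (6/31).
Pull out 2: since 31 ≡ 7 (mod 8), (2/31) = +1.
Reciprocity: 3 ≡ 3 and 31 ≡ 3 (mod 4), so (3/31) = −(31/3).
Reduce top mod 3: now compute (1/3).
Reached (1/3) = 1. Collecting the sign flips along the way, the symbol is -1.

-1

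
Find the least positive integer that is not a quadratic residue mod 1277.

2

(2/1277) = −1, so 2 is the smallest positive non-residue mod 1277.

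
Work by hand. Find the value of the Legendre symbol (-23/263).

Euler's criterion: (-23/263) ≡ 240^131 (mod 263).
240^2 ≡ 3 (mod 263)
240^4 ≡ 9 (mod 263)
240^8 ≡ 81 (mod 263)
240^16 ≡ 249 (mod 263)
240^32 ≡ 196 (mod 263)
240^64 ≡ 18 (mod 263)
240^128 ≡ 61 (mod 263)
240^131 = 240^(128+2+1) ≡ 262 (mod 263).
Result is 262 ≡ −1, so (-23/263) = −1.

-1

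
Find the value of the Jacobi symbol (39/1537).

1

Reciprocity: 39 ≡ 3 and 1537 ≡ 1 (mod 4), so (39/1537) = +(1537/39).
Reduce top mod 39: now compute (16/39).
Pull out 2^4: since 39 ≡ 7 (mod 8), (2/39) = +1, so (2/39)^4 = +1.
Reached (1/39) = 1. Collecting the sign flips along the way, the symbol is +1.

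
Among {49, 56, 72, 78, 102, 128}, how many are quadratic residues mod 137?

5

(49/137) = +1 → QR.
(56/137) = +1 → QR.
(72/137) = +1 → QR.
(78/137) = +1 → QR.
(102/137) = -1 → non-residue.
(128/137) = +1 → QR.
Total quadratic residues among the 6: 5.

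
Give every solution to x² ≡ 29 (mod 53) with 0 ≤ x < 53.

20, 33

53 ≡ 1 (mod 4), so we find a root by search.
Trying successive values, 20² = 400 ≡ 29 (mod 53). The other root is 53 − 20 = 33.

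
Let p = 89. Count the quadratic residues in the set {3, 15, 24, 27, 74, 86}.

(3/89) = -1 → non-residue.
(15/89) = -1 → non-residue.
(24/89) = -1 → non-residue.
(27/89) = -1 → non-residue.
(74/89) = -1 → non-residue.
(86/89) = -1 → non-residue.
Total quadratic residues among the 6: 0.

0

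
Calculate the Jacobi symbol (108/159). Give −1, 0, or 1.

Pull out 2^2: since 159 ≡ 7 (mod 8), (2/159) = +1, so (2/159)^2 = +1.
Reciprocity: 27 ≡ 3 and 159 ≡ 3 (mod 4), so (27/159) = −(159/27).
Reduce top mod 27: now compute (24/27).
Pull out 2^3: since 27 ≡ 3 (mod 8), (2/27) = -1, so (2/27)^3 = -1.
Reciprocity: 3 ≡ 3 and 27 ≡ 3 (mod 4), so (3/27) = −(27/3).
Reduce top mod 3: now compute (0/3).
Top reduces to 0: gcd > 1, so the symbol is 0.

0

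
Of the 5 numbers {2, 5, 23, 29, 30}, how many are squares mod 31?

2

(2/31) = +1 → QR.
(5/31) = +1 → QR.
(23/31) = -1 → non-residue.
(29/31) = -1 → non-residue.
(30/31) = -1 → non-residue.
Total quadratic residues among the 5: 2.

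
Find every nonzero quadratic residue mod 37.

1, 3, 4, 7, 9, 10, 11, 12, 16, 21, 25, 26, 27, 28, 30, 33, 34, 36

Square k = 1,…,18 (k and 37−k give the same square):
1²=1, 2²=4, 3²=9, 4²=16, 5²=25, 6²=36, 7²≡12, 8²≡27, 9²≡7, 10²≡26, 11²≡10, 12²≡33, 13²≡21, 14²≡11, 15²≡3, 16²≡34, 17²≡30, 18²≡28 (mod 37).
So the quadratic residues mod 37 are {1, 3, 4, 7, 9, 10, 11, 12, 16, 21, 25, 26, 27, 28, 30, 33, 34, 36}.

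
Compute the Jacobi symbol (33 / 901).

-1

Reciprocity: 33 ≡ 1 and 901 ≡ 1 (mod 4), so (33/901) = +(901/33).
Reduce top mod 33: now compute (10/33).
Pull out 2: since 33 ≡ 1 (mod 8), (2/33) = +1.
Reciprocity: 5 ≡ 1 and 33 ≡ 1 (mod 4), so (5/33) = +(33/5).
Reduce top mod 5: now compute (3/5).
Reciprocity: 3 ≡ 3 and 5 ≡ 1 (mod 4), so (3/5) = +(5/3).
Reduce top mod 3: now compute (2/3).
Pull out 2: since 3 ≡ 3 (mod 8), (2/3) = -1.
Reached (1/3) = 1. Collecting the sign flips along the way, the symbol is -1.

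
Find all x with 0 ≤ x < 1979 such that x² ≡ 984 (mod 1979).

718, 1261

Since 1979 ≡ 3 (mod 4), a square root of 984 is 984^((1979+1)/4) = 984^495 mod 1979.
Repeated squaring: 984^2≡525, 984^4≡544, 984^8≡1065, 984^16≡258, 984^32≡1257, 984^64≡807, 984^128≡158, 984^256≡1216 (mod 1979).
984^495 = 984^(256+128+64+32+8+4+2+1) ≡ 718 (mod 1979).
Check: 718² = 515524 ≡ 984 (mod 1979). The two roots are 718 and 1261.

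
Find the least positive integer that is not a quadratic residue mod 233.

(2/233) = +1, so 2 is a residue.
(3/233) = −1, so 3 is the smallest positive non-residue mod 233.

3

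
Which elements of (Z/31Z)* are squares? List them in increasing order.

1,2,4,5,7,8,9,10,14,16,18,19,20,25,28

Square k = 1,…,15 (k and 31−k give the same square):
1²=1, 2²=4, 3²=9, 4²=16, 5²=25, 6²≡5, 7²≡18, 8²≡2, 9²≡19, 10²≡7, 11²≡28, 12²≡20, 13²≡14, 14²≡10, 15²≡8 (mod 31).
So the quadratic residues mod 31 are {1, 2, 4, 5, 7, 8, 9, 10, 14, 16, 18, 19, 20, 25, 28}.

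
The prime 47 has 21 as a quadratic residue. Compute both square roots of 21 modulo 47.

Since 47 ≡ 3 (mod 4), a square root of 21 is 21^((47+1)/4) = 21^12 mod 47.
Repeated squaring: 21^2≡18, 21^4≡42, 21^8≡25 (mod 47).
21^12 = 21^(8+4) ≡ 16 (mod 47).
Check: 16² = 256 ≡ 21 (mod 47). The two roots are 16 and 31.

16, 31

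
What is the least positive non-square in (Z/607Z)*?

(2/607) = +1, so 2 is a residue.
(3/607) = −1, so 3 is the smallest positive non-residue mod 607.

3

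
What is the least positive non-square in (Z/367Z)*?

3

(2/367) = +1, so 2 is a residue.
(3/367) = −1, so 3 is the smallest positive non-residue mod 367.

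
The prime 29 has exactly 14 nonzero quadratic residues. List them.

Square k = 1,…,14 (k and 29−k give the same square):
1²=1, 2²=4, 3²=9, 4²=16, 5²=25, 6²≡7, 7²≡20, 8²≡6, 9²≡23, 10²≡13, 11²≡5, 12²≡28, 13²≡24, 14²≡22 (mod 29).
So the quadratic residues mod 29 are {1, 4, 5, 6, 7, 9, 13, 16, 20, 22, 23, 24, 25, 28}.

1,4,5,6,7,9,13,16,20,22,23,24,25,28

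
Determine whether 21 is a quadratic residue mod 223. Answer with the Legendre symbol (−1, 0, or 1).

Reciprocity: 21 ≡ 1 and 223 ≡ 3 (mod 4), so (21/223) = +(223/21).
Reduce top mod 21: now compute (13/21).
Reciprocity: 13 ≡ 1 and 21 ≡ 1 (mod 4), so (13/21) = +(21/13).
Reduce top mod 13: now compute (8/13).
Pull out 2^3: since 13 ≡ 5 (mod 8), (2/13) = -1, so (2/13)^3 = -1.
Reached (1/13) = 1. Collecting the sign flips along the way, the symbol is -1.

-1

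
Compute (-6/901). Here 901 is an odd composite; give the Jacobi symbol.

First reduce: -6 ≡ 895 (mod 901).
Reciprocity: 895 ≡ 3 and 901 ≡ 1 (mod 4), so (895/901) = +(901/895).
Reduce top mod 895: now compute (6/895).
Pull out 2: since 895 ≡ 7 (mod 8), (2/895) = +1.
Reciprocity: 3 ≡ 3 and 895 ≡ 3 (mod 4), so (3/895) = −(895/3).
Reduce top mod 3: now compute (1/3).
Reached (1/3) = 1. Collecting the sign flips along the way, the symbol is -1.

-1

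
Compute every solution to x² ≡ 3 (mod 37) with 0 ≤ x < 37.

15, 22

37 ≡ 1 (mod 4), so we find a root by search.
Trying successive values, 15² = 225 ≡ 3 (mod 37). The other root is 37 − 15 = 22.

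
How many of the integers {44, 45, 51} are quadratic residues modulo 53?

(44/53) = +1 → QR.
(45/53) = -1 → non-residue.
(51/53) = -1 → non-residue.
Total quadratic residues among the 3: 1.

1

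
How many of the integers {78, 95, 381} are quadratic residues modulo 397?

(78/397) = +1 → QR.
(95/397) = -1 → non-residue.
(381/397) = +1 → QR.
Total quadratic residues among the 3: 2.

2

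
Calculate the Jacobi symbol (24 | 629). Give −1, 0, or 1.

1

Pull out 2^3: since 629 ≡ 5 (mod 8), (2/629) = -1, so (2/629)^3 = -1.
Reciprocity: 3 ≡ 3 and 629 ≡ 1 (mod 4), so (3/629) = +(629/3).
Reduce top mod 3: now compute (2/3).
Pull out 2: since 3 ≡ 3 (mod 8), (2/3) = -1.
Reached (1/3) = 1. Collecting the sign flips along the way, the symbol is +1.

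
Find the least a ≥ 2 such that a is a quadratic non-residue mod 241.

7

(2/241) = +1, so 2 is a residue.
(3/241) = +1, so 3 is a residue.
(4/241) = +1, so 4 is a residue.
(5/241) = +1, so 5 is a residue.
(6/241) = +1, so 6 is a residue.
(7/241) = −1, so 7 is the smallest positive non-residue mod 241.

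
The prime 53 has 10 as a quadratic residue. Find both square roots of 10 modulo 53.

13, 40

53 ≡ 1 (mod 4), so we find a root by search.
Trying successive values, 13² = 169 ≡ 10 (mod 53). The other root is 53 − 13 = 40.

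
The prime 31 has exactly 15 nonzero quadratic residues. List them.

Square k = 1,…,15 (k and 31−k give the same square):
1²=1, 2²=4, 3²=9, 4²=16, 5²=25, 6²≡5, 7²≡18, 8²≡2, 9²≡19, 10²≡7, 11²≡28, 12²≡20, 13²≡14, 14²≡10, 15²≡8 (mod 31).
So the quadratic residues mod 31 are {1, 2, 4, 5, 7, 8, 9, 10, 14, 16, 18, 19, 20, 25, 28}.

1 2 4 5 7 8 9 10 14 16 18 19 20 25 28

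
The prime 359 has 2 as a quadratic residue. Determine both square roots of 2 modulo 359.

19, 340

Since 359 ≡ 3 (mod 4), a square root of 2 is 2^((359+1)/4) = 2^90 mod 359.
Repeated squaring: 2^2≡4, 2^4≡16, 2^8≡256, 2^16≡198, 2^32≡73, 2^64≡303 (mod 359).
2^90 = 2^(64+16+8+2) ≡ 340 (mod 359).
Check: 340² = 115600 ≡ 2 (mod 359). The two roots are 19 and 340.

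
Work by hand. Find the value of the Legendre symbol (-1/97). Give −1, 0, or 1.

1

First reduce: -1 ≡ 96 (mod 97).
Pull out 2^5: since 97 ≡ 1 (mod 8), (2/97) = +1, so (2/97)^5 = +1.
Reciprocity: 3 ≡ 3 and 97 ≡ 1 (mod 4), so (3/97) = +(97/3).
Reduce top mod 3: now compute (1/3).
Reached (1/3) = 1. Collecting the sign flips along the way, the symbol is +1.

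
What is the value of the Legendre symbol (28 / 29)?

Euler's criterion: (28/29) ≡ 28^14 (mod 29).
28^2 ≡ 1 (mod 29)
28^4 ≡ 1 (mod 29)
28^8 ≡ 1 (mod 29)
28^14 = 28^(8+4+2) ≡ 1 (mod 29).
Result is 1, so (28/29) = 1.

1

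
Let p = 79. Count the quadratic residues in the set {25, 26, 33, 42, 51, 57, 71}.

4

(25/79) = +1 → QR.
(26/79) = +1 → QR.
(33/79) = -1 → non-residue.
(42/79) = +1 → QR.
(51/79) = +1 → QR.
(57/79) = -1 → non-residue.
(71/79) = -1 → non-residue.
Total quadratic residues among the 7: 4.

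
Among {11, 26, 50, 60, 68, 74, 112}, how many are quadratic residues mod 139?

(11/139) = +1 → QR.
(26/139) = -1 → non-residue.
(50/139) = -1 → non-residue.
(60/139) = -1 → non-residue.
(68/139) = -1 → non-residue.
(74/139) = -1 → non-residue.
(112/139) = +1 → QR.
Total quadratic residues among the 7: 2.

2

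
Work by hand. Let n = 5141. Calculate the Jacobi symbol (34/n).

1

Pull out 2: since 5141 ≡ 5 (mod 8), (2/5141) = -1.
Reciprocity: 17 ≡ 1 and 5141 ≡ 1 (mod 4), so (17/5141) = +(5141/17).
Reduce top mod 17: now compute (7/17).
Reciprocity: 7 ≡ 3 and 17 ≡ 1 (mod 4), so (7/17) = +(17/7).
Reduce top mod 7: now compute (3/7).
Reciprocity: 3 ≡ 3 and 7 ≡ 3 (mod 4), so (3/7) = −(7/3).
Reduce top mod 3: now compute (1/3).
Reached (1/3) = 1. Collecting the sign flips along the way, the symbol is +1.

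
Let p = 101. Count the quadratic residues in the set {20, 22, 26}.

(20/101) = +1 → QR.
(22/101) = +1 → QR.
(26/101) = -1 → non-residue.
Total quadratic residues among the 3: 2.

2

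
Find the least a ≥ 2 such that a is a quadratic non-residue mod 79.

3

(2/79) = +1, so 2 is a residue.
(3/79) = −1, so 3 is the smallest positive non-residue mod 79.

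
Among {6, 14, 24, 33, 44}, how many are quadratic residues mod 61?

1

(6/61) = -1 → non-residue.
(14/61) = +1 → QR.
(24/61) = -1 → non-residue.
(33/61) = -1 → non-residue.
(44/61) = -1 → non-residue.
Total quadratic residues among the 5: 1.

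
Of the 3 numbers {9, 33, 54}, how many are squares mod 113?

1

(9/113) = +1 → QR.
(33/113) = -1 → non-residue.
(54/113) = -1 → non-residue.
Total quadratic residues among the 3: 1.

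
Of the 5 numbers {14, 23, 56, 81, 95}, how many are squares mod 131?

1

(14/131) = -1 → non-residue.
(23/131) = -1 → non-residue.
(56/131) = -1 → non-residue.
(81/131) = +1 → QR.
(95/131) = -1 → non-residue.
Total quadratic residues among the 5: 1.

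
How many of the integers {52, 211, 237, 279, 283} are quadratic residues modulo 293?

(52/293) = -1 → non-residue.
(211/293) = +1 → QR.
(237/293) = +1 → QR.
(279/293) = +1 → QR.
(283/293) = +1 → QR.
Total quadratic residues among the 5: 4.

4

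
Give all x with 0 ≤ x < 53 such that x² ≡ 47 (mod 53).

53 ≡ 1 (mod 4), so we find a root by search.
Trying successive values, 10² = 100 ≡ 47 (mod 53). The other root is 53 − 10 = 43.

10, 43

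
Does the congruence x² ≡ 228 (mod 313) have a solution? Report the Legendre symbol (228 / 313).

Pull out 2^2: since 313 ≡ 1 (mod 8), (2/313) = +1, so (2/313)^2 = +1.
Reciprocity: 57 ≡ 1 and 313 ≡ 1 (mod 4), so (57/313) = +(313/57).
Reduce top mod 57: now compute (28/57).
Pull out 2^2: since 57 ≡ 1 (mod 8), (2/57) = +1, so (2/57)^2 = +1.
Reciprocity: 7 ≡ 3 and 57 ≡ 1 (mod 4), so (7/57) = +(57/7).
Reduce top mod 7: now compute (1/7).
Reached (1/7) = 1. Collecting the sign flips along the way, the symbol is +1.

1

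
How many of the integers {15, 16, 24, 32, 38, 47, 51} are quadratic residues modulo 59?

3

(15/59) = +1 → QR.
(16/59) = +1 → QR.
(24/59) = -1 → non-residue.
(32/59) = -1 → non-residue.
(38/59) = -1 → non-residue.
(47/59) = -1 → non-residue.
(51/59) = +1 → QR.
Total quadratic residues among the 7: 3.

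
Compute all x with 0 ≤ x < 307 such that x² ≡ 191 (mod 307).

Since 307 ≡ 3 (mod 4), a square root of 191 is 191^((307+1)/4) = 191^77 mod 307.
Repeated squaring: 191^2≡255, 191^4≡248, 191^8≡104, 191^16≡71, 191^32≡129, 191^64≡63 (mod 307).
191^77 = 191^(64+8+4+1) ≡ 240 (mod 307).
Check: 240² = 57600 ≡ 191 (mod 307). The two roots are 67 and 240.

67, 240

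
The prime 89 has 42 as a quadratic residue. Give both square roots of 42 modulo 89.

89 ≡ 1 (mod 4), so we find a root by search.
Trying successive values, 24² = 576 ≡ 42 (mod 89). The other root is 89 − 24 = 65.

24, 65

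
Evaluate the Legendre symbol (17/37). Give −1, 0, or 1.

-1

Reciprocity: 17 ≡ 1 and 37 ≡ 1 (mod 4), so (17/37) = +(37/17).
Reduce top mod 17: now compute (3/17).
Reciprocity: 3 ≡ 3 and 17 ≡ 1 (mod 4), so (3/17) = +(17/3).
Reduce top mod 3: now compute (2/3).
Pull out 2: since 3 ≡ 3 (mod 8), (2/3) = -1.
Reached (1/3) = 1. Collecting the sign flips along the way, the symbol is -1.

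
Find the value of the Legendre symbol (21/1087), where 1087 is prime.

Reciprocity: 21 ≡ 1 and 1087 ≡ 3 (mod 4), so (21/1087) = +(1087/21).
Reduce top mod 21: now compute (16/21).
Pull out 2^4: since 21 ≡ 5 (mod 8), (2/21) = -1, so (2/21)^4 = +1.
Reached (1/21) = 1. Collecting the sign flips along the way, the symbol is +1.

1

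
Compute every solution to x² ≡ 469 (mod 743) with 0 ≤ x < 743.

Since 743 ≡ 3 (mod 4), a square root of 469 is 469^((743+1)/4) = 469^186 mod 743.
Repeated squaring: 469^2≡33, 469^4≡346, 469^8≡93, 469^16≡476, 469^32≡704, 469^64≡35, 469^128≡482 (mod 743).
469^186 = 469^(128+32+16+8+2) ≡ 138 (mod 743).
Check: 138² = 19044 ≡ 469 (mod 743). The two roots are 138 and 605.

138, 605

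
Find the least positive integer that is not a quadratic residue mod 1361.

3

(2/1361) = +1, so 2 is a residue.
(3/1361) = −1, so 3 is the smallest positive non-residue mod 1361.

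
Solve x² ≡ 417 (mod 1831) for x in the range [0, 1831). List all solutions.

555, 1276

Since 1831 ≡ 3 (mod 4), a square root of 417 is 417^((1831+1)/4) = 417^458 mod 1831.
Repeated squaring: 417^2≡1775, 417^4≡1305, 417^8≡195, 417^16≡1405, 417^32≡207, 417^64≡736, 417^128≡1551, 417^256≡1498 (mod 1831).
417^458 = 417^(256+128+64+8+2) ≡ 555 (mod 1831).
Check: 555² = 308025 ≡ 417 (mod 1831). The two roots are 555 and 1276.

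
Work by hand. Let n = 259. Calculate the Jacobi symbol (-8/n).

1

First reduce: -8 ≡ 251 (mod 259).
Reciprocity: 251 ≡ 3 and 259 ≡ 3 (mod 4), so (251/259) = −(259/251).
Reduce top mod 251: now compute (8/251).
Pull out 2^3: since 251 ≡ 3 (mod 8), (2/251) = -1, so (2/251)^3 = -1.
Reached (1/251) = 1. Collecting the sign flips along the way, the symbol is +1.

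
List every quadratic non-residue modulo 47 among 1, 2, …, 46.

5,10,11,13,15,19,20,22,23,26,29,30,31,33,35,38,39,40,41,43,44,45,46

Square k = 1,…,23 (k and 47−k give the same square):
1²=1, 2²=4, 3²=9, 4²=16, 5²=25, 6²=36, 7²≡2, 8²≡17, 9²≡34, 10²≡6, 11²≡27, 12²≡3, 13²≡28, 14²≡8, 15²≡37, 16²≡21, 17²≡7, 18²≡42, 19²≡32, 20²≡24, 21²≡18, 22²≡14, 23²≡12 (mod 47).
The residues are {1, 2, 3, 4, 6, 7, 8, 9, 12, 14, 16, 17, 18, 21, 24, 25, 27, 28, 32, 34, 36, 37, 42}; the non-residues are the remaining 23 nonzero classes.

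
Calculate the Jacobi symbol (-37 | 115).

-1

First reduce: -37 ≡ 78 (mod 115).
Pull out 2: since 115 ≡ 3 (mod 8), (2/115) = -1.
Reciprocity: 39 ≡ 3 and 115 ≡ 3 (mod 4), so (39/115) = −(115/39).
Reduce top mod 39: now compute (37/39).
Reciprocity: 37 ≡ 1 and 39 ≡ 3 (mod 4), so (37/39) = +(39/37).
Reduce top mod 37: now compute (2/37).
Pull out 2: since 37 ≡ 5 (mod 8), (2/37) = -1.
Reached (1/37) = 1. Collecting the sign flips along the way, the symbol is -1.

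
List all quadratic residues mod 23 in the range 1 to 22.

1, 2, 3, 4, 6, 8, 9, 12, 13, 16, 18

Square k = 1,…,11 (k and 23−k give the same square):
1²=1, 2²=4, 3²=9, 4²=16, 5²≡2, 6²≡13, 7²≡3, 8²≡18, 9²≡12, 10²≡8, 11²≡6 (mod 23).
So the quadratic residues mod 23 are {1, 2, 3, 4, 6, 8, 9, 12, 13, 16, 18}.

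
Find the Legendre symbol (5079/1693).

First reduce: 5079 ≡ 0 (mod 1693).
Top reduces to 0: gcd > 1, so the symbol is 0.

0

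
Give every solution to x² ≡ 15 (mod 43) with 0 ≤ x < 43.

12, 31

Since 43 ≡ 3 (mod 4), a square root of 15 is 15^((43+1)/4) = 15^11 mod 43.
Repeated squaring: 15^2≡10, 15^4≡14, 15^8≡24 (mod 43).
15^11 = 15^(8+2+1) ≡ 31 (mod 43).
Check: 31² = 961 ≡ 15 (mod 43). The two roots are 12 and 31.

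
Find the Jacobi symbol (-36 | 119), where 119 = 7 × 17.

-1

First reduce: -36 ≡ 83 (mod 119).
Reciprocity: 83 ≡ 3 and 119 ≡ 3 (mod 4), so (83/119) = −(119/83).
Reduce top mod 83: now compute (36/83).
Pull out 2^2: since 83 ≡ 3 (mod 8), (2/83) = -1, so (2/83)^2 = +1.
Reciprocity: 9 ≡ 1 and 83 ≡ 3 (mod 4), so (9/83) = +(83/9).
Reduce top mod 9: now compute (2/9).
Pull out 2: since 9 ≡ 1 (mod 8), (2/9) = +1.
Reached (1/9) = 1. Collecting the sign flips along the way, the symbol is -1.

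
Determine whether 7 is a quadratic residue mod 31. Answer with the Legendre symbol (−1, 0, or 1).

Reciprocity: 7 ≡ 3 and 31 ≡ 3 (mod 4), so (7/31) = −(31/7).
Reduce top mod 7: now compute (3/7).
Reciprocity: 3 ≡ 3 and 7 ≡ 3 (mod 4), so (3/7) = −(7/3).
Reduce top mod 3: now compute (1/3).
Reached (1/3) = 1. Collecting the sign flips along the way, the symbol is +1.

1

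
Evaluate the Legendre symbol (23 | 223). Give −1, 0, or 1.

-1

Reciprocity: 23 ≡ 3 and 223 ≡ 3 (mod 4), so (23/223) = −(223/23).
Reduce top mod 23: now compute (16/23).
Pull out 2^4: since 23 ≡ 7 (mod 8), (2/23) = +1, so (2/23)^4 = +1.
Reached (1/23) = 1. Collecting the sign flips along the way, the symbol is -1.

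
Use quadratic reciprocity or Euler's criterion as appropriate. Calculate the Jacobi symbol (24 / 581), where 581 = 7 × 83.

1

Pull out 2^3: since 581 ≡ 5 (mod 8), (2/581) = -1, so (2/581)^3 = -1.
Reciprocity: 3 ≡ 3 and 581 ≡ 1 (mod 4), so (3/581) = +(581/3).
Reduce top mod 3: now compute (2/3).
Pull out 2: since 3 ≡ 3 (mod 8), (2/3) = -1.
Reached (1/3) = 1. Collecting the sign flips along the way, the symbol is +1.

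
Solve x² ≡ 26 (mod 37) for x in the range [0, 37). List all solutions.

10, 27

37 ≡ 1 (mod 4), so we find a root by search.
Trying successive values, 10² = 100 ≡ 26 (mod 37). The other root is 37 − 10 = 27.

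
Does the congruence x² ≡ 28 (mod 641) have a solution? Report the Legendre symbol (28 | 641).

1

Pull out 2^2: since 641 ≡ 1 (mod 8), (2/641) = +1, so (2/641)^2 = +1.
Reciprocity: 7 ≡ 3 and 641 ≡ 1 (mod 4), so (7/641) = +(641/7).
Reduce top mod 7: now compute (4/7).
Pull out 2^2: since 7 ≡ 7 (mod 8), (2/7) = +1, so (2/7)^2 = +1.
Reached (1/7) = 1. Collecting the sign flips along the way, the symbol is +1.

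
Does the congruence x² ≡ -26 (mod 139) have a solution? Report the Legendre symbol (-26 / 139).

1

Euler's criterion: (-26/139) ≡ 113^69 (mod 139).
113^2 ≡ 120 (mod 139)
113^4 ≡ 83 (mod 139)
113^8 ≡ 78 (mod 139)
113^16 ≡ 107 (mod 139)
113^32 ≡ 51 (mod 139)
113^64 ≡ 99 (mod 139)
113^69 = 113^(64+4+1) ≡ 1 (mod 139).
Result is 1, so (-26/139) = 1.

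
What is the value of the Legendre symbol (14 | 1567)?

Pull out 2: since 1567 ≡ 7 (mod 8), (2/1567) = +1.
Reciprocity: 7 ≡ 3 and 1567 ≡ 3 (mod 4), so (7/1567) = −(1567/7).
Reduce top mod 7: now compute (6/7).
Pull out 2: since 7 ≡ 7 (mod 8), (2/7) = +1.
Reciprocity: 3 ≡ 3 and 7 ≡ 3 (mod 4), so (3/7) = −(7/3).
Reduce top mod 3: now compute (1/3).
Reached (1/3) = 1. Collecting the sign flips along the way, the symbol is +1.

1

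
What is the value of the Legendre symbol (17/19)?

1

Euler's criterion: (17/19) ≡ 17^9 (mod 19).
17^2 ≡ 4 (mod 19)
17^4 ≡ 16 (mod 19)
17^8 ≡ 9 (mod 19)
17^9 = 17^(8+1) ≡ 1 (mod 19).
Result is 1, so (17/19) = 1.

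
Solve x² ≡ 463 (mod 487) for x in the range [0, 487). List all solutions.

108, 379

Since 487 ≡ 3 (mod 4), a square root of 463 is 463^((487+1)/4) = 463^122 mod 487.
Repeated squaring: 463^2≡89, 463^4≡129, 463^8≡83, 463^16≡71, 463^32≡171, 463^64≡21 (mod 487).
463^122 = 463^(64+32+16+8+2) ≡ 379 (mod 487).
Check: 379² = 143641 ≡ 463 (mod 487). The two roots are 108 and 379.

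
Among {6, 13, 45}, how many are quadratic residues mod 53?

(6/53) = +1 → QR.
(13/53) = +1 → QR.
(45/53) = -1 → non-residue.
Total quadratic residues among the 3: 2.

2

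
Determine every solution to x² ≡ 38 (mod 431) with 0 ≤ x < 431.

30, 401

Since 431 ≡ 3 (mod 4), a square root of 38 is 38^((431+1)/4) = 38^108 mod 431.
Repeated squaring: 38^2≡151, 38^4≡389, 38^8≡40, 38^16≡307, 38^32≡291, 38^64≡205 (mod 431).
38^108 = 38^(64+32+8+4) ≡ 30 (mod 431).
Check: 30² = 900 ≡ 38 (mod 431). The two roots are 30 and 401.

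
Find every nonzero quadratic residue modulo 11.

1 3 4 5 9

Square k = 1,…,5 (k and 11−k give the same square):
1²=1, 2²=4, 3²=9, 4²≡5, 5²≡3 (mod 11).
So the quadratic residues mod 11 are {1, 3, 4, 5, 9}.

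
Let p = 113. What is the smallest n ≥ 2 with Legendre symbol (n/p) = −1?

3

(2/113) = +1, so 2 is a residue.
(3/113) = −1, so 3 is the smallest positive non-residue mod 113.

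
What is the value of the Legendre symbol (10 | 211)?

Pull out 2: since 211 ≡ 3 (mod 8), (2/211) = -1.
Reciprocity: 5 ≡ 1 and 211 ≡ 3 (mod 4), so (5/211) = +(211/5).
Reduce top mod 5: now compute (1/5).
Reached (1/5) = 1. Collecting the sign flips along the way, the symbol is -1.

-1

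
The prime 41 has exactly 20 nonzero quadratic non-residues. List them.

Square k = 1,…,20 (k and 41−k give the same square):
1²=1, 2²=4, 3²=9, 4²=16, 5²=25, 6²=36, 7²≡8, 8²≡23, 9²≡40, 10²≡18, 11²≡39, 12²≡21, 13²≡5, 14²≡32, 15²≡20, 16²≡10, 17²≡2, 18²≡37, 19²≡33, 20²≡31 (mod 41).
The residues are {1, 2, 4, 5, 8, 9, 10, 16, 18, 20, 21, 23, 25, 31, 32, 33, 36, 37, 39, 40}; the non-residues are the remaining 20 nonzero classes.

3,6,7,11,12,13,14,15,17,19,22,24,26,27,28,29,30,34,35,38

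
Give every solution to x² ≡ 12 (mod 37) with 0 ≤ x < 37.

37 ≡ 1 (mod 4), so we find a root by search.
Trying successive values, 7² = 49 ≡ 12 (mod 37). The other root is 37 − 7 = 30.

7, 30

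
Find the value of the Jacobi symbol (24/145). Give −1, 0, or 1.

Pull out 2^3: since 145 ≡ 1 (mod 8), (2/145) = +1, so (2/145)^3 = +1.
Reciprocity: 3 ≡ 3 and 145 ≡ 1 (mod 4), so (3/145) = +(145/3).
Reduce top mod 3: now compute (1/3).
Reached (1/3) = 1. Collecting the sign flips along the way, the symbol is +1.

1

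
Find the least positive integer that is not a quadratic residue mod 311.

(2/311) = +1, so 2 is a residue.
(3/311) = +1, so 3 is a residue.
(4/311) = +1, so 4 is a residue.
(5/311) = +1, so 5 is a residue.
(6/311) = +1, so 6 is a residue.
(7/311) = +1, so 7 is a residue.
(8/311) = +1, so 8 is a residue.
(9/311) = +1, so 9 is a residue.
(10/311) = +1, so 10 is a residue.
(11/311) = −1, so 11 is the smallest positive non-residue mod 311.

11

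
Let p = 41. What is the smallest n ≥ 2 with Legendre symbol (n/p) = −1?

(2/41) = +1, so 2 is a residue.
(3/41) = −1, so 3 is the smallest positive non-residue mod 41.

3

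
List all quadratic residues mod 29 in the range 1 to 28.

1,4,5,6,7,9,13,16,20,22,23,24,25,28

Square k = 1,…,14 (k and 29−k give the same square):
1²=1, 2²=4, 3²=9, 4²=16, 5²=25, 6²≡7, 7²≡20, 8²≡6, 9²≡23, 10²≡13, 11²≡5, 12²≡28, 13²≡24, 14²≡22 (mod 29).
So the quadratic residues mod 29 are {1, 4, 5, 6, 7, 9, 13, 16, 20, 22, 23, 24, 25, 28}.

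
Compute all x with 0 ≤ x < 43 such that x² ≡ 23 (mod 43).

Since 43 ≡ 3 (mod 4), a square root of 23 is 23^((43+1)/4) = 23^11 mod 43.
Repeated squaring: 23^2≡13, 23^4≡40, 23^8≡9 (mod 43).
23^11 = 23^(8+2+1) ≡ 25 (mod 43).
Check: 25² = 625 ≡ 23 (mod 43). The two roots are 18 and 25.

18, 25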